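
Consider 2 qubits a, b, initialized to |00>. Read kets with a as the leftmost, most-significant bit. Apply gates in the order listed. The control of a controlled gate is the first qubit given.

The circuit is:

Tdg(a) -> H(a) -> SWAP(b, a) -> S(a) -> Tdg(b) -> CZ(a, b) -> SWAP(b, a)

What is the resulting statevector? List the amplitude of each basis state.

The final amplitudes are sqrt(2)/2 on |00>, 0 on |01>, -sqrt(2)*exp(3*I*pi/4)/2 on |10>, 0 on |11>.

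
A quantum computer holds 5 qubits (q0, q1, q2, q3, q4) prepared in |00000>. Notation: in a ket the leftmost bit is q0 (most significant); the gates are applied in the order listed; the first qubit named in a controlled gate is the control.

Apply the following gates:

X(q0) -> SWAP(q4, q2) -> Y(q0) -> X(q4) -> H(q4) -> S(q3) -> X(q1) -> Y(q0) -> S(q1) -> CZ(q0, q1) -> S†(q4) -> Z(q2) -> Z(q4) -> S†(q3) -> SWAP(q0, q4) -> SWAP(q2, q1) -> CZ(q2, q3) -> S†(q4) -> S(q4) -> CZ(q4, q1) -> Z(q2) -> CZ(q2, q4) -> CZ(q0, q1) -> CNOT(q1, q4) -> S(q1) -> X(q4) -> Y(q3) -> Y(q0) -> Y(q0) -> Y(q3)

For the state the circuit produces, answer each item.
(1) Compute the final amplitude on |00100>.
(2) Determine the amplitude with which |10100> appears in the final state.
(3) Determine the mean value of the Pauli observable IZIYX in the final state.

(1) The final state's coefficient on |00100> equals -sqrt(2)*I/2.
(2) The amplitude on |10100> is -sqrt(2)/2.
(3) The expectation value of IZIYX is 0.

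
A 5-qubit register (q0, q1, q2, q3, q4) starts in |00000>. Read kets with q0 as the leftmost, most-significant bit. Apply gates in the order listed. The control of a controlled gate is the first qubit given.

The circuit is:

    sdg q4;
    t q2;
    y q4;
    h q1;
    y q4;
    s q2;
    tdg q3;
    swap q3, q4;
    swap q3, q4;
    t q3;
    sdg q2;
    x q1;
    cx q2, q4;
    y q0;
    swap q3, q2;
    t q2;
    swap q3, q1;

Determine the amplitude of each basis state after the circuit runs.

After the circuit, the state carries amplitude sqrt(2)*I/2 on |10000>, sqrt(2)*I/2 on |10010>, and 0 on every other basis state.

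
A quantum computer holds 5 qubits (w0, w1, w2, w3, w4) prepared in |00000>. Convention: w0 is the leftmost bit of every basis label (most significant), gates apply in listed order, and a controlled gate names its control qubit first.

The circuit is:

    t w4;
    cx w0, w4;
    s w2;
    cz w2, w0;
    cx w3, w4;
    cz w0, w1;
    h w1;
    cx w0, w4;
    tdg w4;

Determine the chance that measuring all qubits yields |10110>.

A full measurement returns |10110> with probability 0.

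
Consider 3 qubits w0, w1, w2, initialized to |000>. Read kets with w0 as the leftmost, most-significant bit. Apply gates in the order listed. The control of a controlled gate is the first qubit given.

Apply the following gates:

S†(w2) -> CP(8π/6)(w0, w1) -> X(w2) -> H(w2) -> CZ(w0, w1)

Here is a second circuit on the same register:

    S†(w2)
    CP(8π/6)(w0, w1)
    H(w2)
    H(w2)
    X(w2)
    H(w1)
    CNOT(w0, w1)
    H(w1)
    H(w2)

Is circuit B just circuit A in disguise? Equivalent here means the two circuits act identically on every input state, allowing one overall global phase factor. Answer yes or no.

Yes, they are equivalent — the unitaries differ by at most a global phase.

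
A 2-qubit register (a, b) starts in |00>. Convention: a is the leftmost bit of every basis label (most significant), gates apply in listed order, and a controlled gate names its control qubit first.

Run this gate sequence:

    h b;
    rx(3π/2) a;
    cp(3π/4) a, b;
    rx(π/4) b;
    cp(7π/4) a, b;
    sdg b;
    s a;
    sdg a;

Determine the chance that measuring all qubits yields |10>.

The probability of measuring |10> is 3/8.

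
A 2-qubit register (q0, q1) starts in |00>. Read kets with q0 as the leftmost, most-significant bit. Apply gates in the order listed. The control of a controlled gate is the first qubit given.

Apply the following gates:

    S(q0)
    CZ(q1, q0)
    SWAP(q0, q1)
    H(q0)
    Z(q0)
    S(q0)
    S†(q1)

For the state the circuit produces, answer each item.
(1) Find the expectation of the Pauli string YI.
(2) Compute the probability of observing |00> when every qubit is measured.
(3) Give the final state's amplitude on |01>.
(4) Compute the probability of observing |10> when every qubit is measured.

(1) The observable YI averages to -1.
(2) Outcome |00> occurs with probability 1/2.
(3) The amplitude on |01> is 0.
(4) A full measurement returns |10> with probability 1/2.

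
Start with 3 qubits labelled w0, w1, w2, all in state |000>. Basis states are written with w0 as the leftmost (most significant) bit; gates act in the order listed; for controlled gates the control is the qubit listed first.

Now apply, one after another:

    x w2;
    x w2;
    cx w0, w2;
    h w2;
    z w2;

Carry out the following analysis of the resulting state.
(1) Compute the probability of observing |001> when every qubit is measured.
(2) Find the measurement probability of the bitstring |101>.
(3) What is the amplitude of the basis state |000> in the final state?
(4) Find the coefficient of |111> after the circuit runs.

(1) The probability of measuring |001> is 1/2.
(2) Outcome |101> occurs with probability 0.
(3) |000> carries amplitude sqrt(2)/2 in the final state.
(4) |111> carries amplitude 0 in the final state.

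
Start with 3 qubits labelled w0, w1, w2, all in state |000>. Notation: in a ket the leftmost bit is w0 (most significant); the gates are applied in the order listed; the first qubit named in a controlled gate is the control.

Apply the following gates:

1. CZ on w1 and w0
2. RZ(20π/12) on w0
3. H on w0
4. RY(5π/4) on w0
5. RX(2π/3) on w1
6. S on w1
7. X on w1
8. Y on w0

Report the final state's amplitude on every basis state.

The final amplitudes are sqrt(6)*(-sqrt(2 - sqrt(2)) + sqrt(sqrt(2) + 2))*exp(2*I*pi/3)/8 on |000>, 0 on |001>, sqrt(2)*(-sqrt(2 - sqrt(2)) + sqrt(sqrt(2) + 2))*exp(2*I*pi/3)/8 on |010>, 0 on |011>, sqrt(6)*(sqrt(2 - sqrt(2)) + sqrt(sqrt(2) + 2))*exp(2*I*pi/3)/8 on |100>, 0 on |101>, sqrt(2)*(sqrt(2 - sqrt(2)) + sqrt(sqrt(2) + 2))*exp(2*I*pi/3)/8 on |110>, 0 on |111>.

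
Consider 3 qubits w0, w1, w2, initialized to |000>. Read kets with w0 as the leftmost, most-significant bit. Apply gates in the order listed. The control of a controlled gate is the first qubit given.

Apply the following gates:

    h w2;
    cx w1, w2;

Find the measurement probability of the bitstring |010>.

A full measurement returns |010> with probability 0.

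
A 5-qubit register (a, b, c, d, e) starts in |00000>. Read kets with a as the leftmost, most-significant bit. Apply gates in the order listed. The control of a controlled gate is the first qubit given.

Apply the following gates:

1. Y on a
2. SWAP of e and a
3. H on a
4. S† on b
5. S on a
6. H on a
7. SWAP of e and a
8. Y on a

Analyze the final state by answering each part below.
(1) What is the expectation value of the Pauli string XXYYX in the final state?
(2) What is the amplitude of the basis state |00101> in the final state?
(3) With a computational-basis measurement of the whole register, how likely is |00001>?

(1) The expectation value of XXYYX is 0.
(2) The final state's coefficient on |00101> equals 0.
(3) A full measurement returns |00001> with probability 1/2.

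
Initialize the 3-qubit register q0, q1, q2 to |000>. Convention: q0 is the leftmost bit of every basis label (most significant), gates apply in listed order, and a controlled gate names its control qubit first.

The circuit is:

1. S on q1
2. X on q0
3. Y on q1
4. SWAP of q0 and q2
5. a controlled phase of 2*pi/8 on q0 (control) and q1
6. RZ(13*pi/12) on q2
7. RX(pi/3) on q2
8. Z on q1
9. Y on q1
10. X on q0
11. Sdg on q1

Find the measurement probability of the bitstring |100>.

The probability of measuring |100> is 1/4.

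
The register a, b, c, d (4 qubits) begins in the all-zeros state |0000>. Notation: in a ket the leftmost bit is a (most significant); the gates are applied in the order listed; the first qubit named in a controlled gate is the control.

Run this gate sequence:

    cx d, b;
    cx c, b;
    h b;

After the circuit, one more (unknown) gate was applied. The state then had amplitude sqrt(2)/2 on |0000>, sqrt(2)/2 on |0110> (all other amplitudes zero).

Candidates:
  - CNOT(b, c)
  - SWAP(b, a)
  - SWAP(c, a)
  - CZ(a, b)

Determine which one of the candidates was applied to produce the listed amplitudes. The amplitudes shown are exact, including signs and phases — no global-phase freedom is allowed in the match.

The applied gate was CNOT(b, c).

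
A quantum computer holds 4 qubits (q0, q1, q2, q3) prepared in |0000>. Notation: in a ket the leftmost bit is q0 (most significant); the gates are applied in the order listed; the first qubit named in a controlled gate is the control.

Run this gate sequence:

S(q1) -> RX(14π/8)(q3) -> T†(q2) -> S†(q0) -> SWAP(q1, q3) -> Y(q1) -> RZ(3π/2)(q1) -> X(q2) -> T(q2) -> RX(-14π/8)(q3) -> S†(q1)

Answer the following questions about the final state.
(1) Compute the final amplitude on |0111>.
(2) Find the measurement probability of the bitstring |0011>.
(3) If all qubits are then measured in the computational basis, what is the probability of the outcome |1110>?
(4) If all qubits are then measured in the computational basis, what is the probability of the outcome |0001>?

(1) The amplitude on |0111> is sqrt(2)*I/4.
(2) The probability of measuring |0011> is 3/8 - sqrt(2)/4.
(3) A full measurement returns |1110> with probability 0.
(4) The probability of measuring |0001> is 0.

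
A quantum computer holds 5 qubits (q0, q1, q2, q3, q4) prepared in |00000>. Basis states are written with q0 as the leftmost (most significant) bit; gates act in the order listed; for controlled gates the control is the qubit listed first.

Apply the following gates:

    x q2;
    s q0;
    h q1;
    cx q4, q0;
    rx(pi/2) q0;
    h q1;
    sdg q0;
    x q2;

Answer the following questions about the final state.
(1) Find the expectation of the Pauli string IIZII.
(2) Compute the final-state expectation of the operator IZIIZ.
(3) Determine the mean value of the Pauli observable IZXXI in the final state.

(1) In the final state, IIZII has expectation 1.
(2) In the final state, IZIIZ has expectation 1.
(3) In the final state, IZXXI has expectation 0.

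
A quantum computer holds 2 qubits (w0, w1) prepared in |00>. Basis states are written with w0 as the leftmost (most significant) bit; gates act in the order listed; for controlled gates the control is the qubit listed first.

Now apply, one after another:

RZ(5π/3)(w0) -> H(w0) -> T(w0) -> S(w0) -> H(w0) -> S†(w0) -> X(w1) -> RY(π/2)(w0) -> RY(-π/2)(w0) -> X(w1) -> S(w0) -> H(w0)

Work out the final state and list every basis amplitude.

The final amplitudes are -sqrt(2)*exp(I*pi/6)/2 on |00>, 0 on |01>, -sqrt(2)*exp(11*I*pi/12)/2 on |10>, 0 on |11>. Key observation: steps 5-12 multiply out to the identity, so the circuit reduces to the remaining gates.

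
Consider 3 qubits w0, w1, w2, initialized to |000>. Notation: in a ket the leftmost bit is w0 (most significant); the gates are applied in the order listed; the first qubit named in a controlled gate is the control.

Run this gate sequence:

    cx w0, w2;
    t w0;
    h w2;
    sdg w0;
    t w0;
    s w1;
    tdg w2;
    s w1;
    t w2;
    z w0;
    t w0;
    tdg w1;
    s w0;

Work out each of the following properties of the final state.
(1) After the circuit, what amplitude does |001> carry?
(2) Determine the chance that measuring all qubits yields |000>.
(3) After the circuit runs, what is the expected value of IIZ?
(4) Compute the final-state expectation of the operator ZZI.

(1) |001> carries amplitude sqrt(2)/2 in the final state.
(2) A full measurement returns |000> with probability 1/2.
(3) In the final state, IIZ has expectation 0.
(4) The observable ZZI averages to 1.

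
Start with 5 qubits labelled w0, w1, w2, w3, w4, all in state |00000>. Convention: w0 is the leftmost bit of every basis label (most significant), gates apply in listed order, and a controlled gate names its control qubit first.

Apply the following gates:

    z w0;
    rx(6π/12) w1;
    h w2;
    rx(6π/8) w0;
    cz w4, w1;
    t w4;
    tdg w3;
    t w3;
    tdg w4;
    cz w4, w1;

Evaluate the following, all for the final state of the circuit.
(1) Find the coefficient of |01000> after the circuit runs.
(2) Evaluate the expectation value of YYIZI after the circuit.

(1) The final state's coefficient on |01000> equals -I*sqrt(2 - sqrt(2))/4. Key observation: gates 5-10 undo each other exactly, leaving only the rest of the circuit to track.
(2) The observable YYIZI averages to sqrt(2)/2.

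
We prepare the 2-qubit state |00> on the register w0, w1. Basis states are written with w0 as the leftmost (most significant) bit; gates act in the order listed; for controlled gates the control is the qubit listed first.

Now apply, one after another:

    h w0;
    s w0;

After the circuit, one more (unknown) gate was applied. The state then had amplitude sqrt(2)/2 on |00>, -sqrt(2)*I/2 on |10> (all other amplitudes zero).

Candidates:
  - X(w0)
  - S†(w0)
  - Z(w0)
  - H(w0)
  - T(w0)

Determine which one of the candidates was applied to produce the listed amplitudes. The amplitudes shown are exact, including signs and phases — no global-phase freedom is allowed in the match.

It was Z(w0) that produced the state shown.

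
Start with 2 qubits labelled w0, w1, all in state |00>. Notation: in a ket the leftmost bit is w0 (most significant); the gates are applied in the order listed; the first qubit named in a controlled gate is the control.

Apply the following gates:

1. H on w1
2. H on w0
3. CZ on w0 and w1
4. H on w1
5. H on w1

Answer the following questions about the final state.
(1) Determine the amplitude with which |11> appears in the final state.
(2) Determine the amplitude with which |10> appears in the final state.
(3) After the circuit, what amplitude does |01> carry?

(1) |11> carries amplitude -1/2 in the final state. Key observation: steps 4-5 multiply out to the identity, so the circuit reduces to the remaining gates.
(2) The final state's coefficient on |10> equals 1/2.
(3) The amplitude on |01> is 1/2.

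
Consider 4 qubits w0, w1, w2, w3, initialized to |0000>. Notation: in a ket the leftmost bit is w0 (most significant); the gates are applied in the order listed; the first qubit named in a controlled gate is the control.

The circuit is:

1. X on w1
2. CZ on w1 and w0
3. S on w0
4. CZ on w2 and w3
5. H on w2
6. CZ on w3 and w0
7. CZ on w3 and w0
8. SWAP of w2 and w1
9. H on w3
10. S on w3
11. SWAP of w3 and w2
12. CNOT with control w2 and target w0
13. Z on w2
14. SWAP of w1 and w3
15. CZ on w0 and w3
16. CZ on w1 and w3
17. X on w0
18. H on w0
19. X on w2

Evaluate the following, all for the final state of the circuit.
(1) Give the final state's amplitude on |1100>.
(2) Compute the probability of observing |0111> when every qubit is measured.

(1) The amplitude on |1100> is -sqrt(2)*I/4.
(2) Outcome |0111> occurs with probability 1/8.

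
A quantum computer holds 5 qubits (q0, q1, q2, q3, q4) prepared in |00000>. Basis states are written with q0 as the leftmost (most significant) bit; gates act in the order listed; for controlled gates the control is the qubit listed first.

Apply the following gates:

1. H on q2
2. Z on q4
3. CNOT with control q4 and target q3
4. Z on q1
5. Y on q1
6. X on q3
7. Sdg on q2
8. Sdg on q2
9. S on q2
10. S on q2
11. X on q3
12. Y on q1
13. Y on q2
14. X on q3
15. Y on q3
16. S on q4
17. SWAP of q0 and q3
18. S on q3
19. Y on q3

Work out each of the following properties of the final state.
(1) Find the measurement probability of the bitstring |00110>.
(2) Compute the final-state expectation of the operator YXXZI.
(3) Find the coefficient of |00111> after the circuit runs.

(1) The probability of measuring |00110> is 1/2. Key observation: steps 5-12 multiply out to the identity, so the circuit reduces to the remaining gates.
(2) The expectation value of YXXZI is 0.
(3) The final state's coefficient on |00111> equals 0.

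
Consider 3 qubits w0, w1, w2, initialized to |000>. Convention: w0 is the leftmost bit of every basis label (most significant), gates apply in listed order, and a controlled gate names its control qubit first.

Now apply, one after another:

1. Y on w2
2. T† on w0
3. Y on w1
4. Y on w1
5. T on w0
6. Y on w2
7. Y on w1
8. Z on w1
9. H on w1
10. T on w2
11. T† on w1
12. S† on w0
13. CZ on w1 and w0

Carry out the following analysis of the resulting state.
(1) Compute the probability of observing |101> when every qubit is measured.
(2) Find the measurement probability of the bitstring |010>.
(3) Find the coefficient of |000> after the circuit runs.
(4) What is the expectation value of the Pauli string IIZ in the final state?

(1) Outcome |101> occurs with probability 0. Key observation: steps 1-6 multiply out to the identity, so the circuit reduces to the remaining gates.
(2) A full measurement returns |010> with probability 1/2.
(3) The final state's coefficient on |000> equals -sqrt(2)*I/2.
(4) The observable IIZ averages to 1.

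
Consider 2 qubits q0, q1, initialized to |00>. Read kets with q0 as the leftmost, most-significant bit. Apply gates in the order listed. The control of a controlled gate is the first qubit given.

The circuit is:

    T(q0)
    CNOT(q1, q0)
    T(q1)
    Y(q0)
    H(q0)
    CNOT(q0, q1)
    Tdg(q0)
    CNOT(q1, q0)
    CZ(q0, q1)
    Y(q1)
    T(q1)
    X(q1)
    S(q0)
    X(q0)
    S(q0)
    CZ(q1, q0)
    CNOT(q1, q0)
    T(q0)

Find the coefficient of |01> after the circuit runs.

|01> carries amplitude sqrt(2)*exp(I*pi/4)/2 in the final state.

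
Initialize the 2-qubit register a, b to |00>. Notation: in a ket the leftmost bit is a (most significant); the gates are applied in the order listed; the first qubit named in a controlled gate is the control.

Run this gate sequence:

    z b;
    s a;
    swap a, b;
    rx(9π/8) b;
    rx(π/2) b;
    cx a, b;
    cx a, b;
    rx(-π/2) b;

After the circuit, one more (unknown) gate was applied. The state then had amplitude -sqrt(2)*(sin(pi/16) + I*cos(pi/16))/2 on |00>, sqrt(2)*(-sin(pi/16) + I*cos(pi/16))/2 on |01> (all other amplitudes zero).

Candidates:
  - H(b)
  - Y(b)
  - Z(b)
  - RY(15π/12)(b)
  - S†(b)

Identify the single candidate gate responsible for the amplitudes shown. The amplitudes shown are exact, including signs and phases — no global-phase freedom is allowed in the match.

The unique candidate consistent with the amplitudes is H(b). Key observation: gates 5-8 undo each other exactly, leaving only the rest of the circuit to track.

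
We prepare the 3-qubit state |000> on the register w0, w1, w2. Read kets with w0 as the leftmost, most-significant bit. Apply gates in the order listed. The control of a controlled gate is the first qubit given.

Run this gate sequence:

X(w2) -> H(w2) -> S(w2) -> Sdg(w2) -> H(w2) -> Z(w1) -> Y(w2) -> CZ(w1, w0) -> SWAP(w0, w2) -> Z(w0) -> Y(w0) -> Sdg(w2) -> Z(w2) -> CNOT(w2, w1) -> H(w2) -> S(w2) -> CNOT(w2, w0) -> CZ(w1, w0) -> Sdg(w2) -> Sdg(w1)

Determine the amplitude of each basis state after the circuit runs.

After the circuit, the state carries amplitude sqrt(2)/2 on |001>, sqrt(2)/2 on |100>, and 0 on every other basis state. Key observation: the block from step 2 through step 5 cancels to the identity and can be dropped.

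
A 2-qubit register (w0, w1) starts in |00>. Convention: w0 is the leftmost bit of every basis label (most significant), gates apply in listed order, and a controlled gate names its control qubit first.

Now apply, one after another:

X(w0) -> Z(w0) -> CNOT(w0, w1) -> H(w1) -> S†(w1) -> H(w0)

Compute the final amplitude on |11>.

The amplitude on |11> is I/2.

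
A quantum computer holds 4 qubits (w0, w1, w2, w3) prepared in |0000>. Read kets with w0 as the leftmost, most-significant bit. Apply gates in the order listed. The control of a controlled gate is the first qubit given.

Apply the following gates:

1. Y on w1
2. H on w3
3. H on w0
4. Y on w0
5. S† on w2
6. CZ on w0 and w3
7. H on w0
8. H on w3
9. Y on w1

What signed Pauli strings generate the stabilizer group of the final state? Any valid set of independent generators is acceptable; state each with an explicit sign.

The stabilizer group can be generated by +XIIZ, -ZIIX, +IZII, +IIZI, among other valid generating sets.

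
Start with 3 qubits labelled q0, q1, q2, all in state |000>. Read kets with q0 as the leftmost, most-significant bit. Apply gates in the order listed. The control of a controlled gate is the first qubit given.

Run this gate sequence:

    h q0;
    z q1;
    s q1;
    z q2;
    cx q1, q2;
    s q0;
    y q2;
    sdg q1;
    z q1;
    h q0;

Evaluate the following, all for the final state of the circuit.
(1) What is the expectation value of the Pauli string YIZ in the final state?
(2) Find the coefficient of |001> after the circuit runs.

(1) The observable YIZ averages to 1.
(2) The final state's coefficient on |001> equals -1/2 + I/2.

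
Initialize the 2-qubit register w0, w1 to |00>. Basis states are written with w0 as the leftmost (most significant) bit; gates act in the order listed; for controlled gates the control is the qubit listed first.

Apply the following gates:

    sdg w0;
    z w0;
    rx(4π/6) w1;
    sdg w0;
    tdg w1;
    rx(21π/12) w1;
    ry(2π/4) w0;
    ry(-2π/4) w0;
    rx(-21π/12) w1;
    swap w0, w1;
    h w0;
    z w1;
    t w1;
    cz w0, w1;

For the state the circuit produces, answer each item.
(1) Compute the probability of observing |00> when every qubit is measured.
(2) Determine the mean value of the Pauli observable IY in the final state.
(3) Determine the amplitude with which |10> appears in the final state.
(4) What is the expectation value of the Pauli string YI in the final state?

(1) A full measurement returns |00> with probability 1/2 - sqrt(6)/8. Key observation: steps 6-9 multiply out to the identity, so the circuit reduces to the remaining gates.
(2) The observable IY averages to 0.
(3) |10> carries amplitude sqrt(2)/4 + sqrt(6)*exp(I*pi/4)/4 in the final state.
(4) The expectation value of YI is sqrt(6)/4.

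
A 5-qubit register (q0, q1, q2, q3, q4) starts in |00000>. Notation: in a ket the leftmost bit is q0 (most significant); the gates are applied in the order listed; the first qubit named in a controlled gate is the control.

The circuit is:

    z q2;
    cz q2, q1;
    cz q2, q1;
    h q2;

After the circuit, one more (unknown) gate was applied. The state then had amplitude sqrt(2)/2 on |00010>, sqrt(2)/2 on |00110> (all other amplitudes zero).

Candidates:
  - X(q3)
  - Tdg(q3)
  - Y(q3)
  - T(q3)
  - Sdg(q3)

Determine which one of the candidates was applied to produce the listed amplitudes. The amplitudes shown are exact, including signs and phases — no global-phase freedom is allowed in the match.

The applied gate was X(q3). Key observation: gates 2-3 undo each other exactly, leaving only the rest of the circuit to track.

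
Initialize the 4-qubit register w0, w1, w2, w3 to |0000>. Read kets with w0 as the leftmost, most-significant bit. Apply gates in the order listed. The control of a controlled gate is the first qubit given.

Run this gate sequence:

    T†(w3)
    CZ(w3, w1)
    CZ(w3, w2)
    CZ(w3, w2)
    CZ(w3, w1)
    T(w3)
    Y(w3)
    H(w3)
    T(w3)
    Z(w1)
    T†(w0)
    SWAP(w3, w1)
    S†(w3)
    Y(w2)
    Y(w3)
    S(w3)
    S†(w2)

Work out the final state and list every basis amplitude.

The final amplitudes are -sqrt(2)*I/2 on |0011>, sqrt(2)*exp(3*I*pi/4)/2 on |0111>, and 0 on every other basis state. Key observation: steps 1-6 multiply out to the identity, so the circuit reduces to the remaining gates.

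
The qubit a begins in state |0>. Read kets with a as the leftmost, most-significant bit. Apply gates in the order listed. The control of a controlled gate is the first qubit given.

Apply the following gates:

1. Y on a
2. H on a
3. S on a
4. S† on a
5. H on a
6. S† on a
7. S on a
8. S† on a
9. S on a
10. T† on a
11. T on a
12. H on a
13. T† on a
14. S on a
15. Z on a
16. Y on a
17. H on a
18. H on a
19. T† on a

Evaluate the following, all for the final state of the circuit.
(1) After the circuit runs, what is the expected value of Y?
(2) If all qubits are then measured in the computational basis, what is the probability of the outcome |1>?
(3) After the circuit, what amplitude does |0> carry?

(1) The observable Y averages to 1. Key observation: the block from step 2 through step 5 cancels to the identity and can be dropped.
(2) Outcome |1> occurs with probability 1/2.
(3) The amplitude on |0> is sqrt(2)*exp(I*pi/4)/2.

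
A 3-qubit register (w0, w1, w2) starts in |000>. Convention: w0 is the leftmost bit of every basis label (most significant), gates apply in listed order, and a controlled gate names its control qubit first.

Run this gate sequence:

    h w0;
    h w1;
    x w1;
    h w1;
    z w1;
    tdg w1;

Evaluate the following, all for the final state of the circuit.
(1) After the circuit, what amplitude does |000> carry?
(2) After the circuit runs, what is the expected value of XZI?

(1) The amplitude on |000> is sqrt(2)/2. Key observation: the block from step 2 through step 5 cancels to the identity and can be dropped.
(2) The expectation value of XZI is 1.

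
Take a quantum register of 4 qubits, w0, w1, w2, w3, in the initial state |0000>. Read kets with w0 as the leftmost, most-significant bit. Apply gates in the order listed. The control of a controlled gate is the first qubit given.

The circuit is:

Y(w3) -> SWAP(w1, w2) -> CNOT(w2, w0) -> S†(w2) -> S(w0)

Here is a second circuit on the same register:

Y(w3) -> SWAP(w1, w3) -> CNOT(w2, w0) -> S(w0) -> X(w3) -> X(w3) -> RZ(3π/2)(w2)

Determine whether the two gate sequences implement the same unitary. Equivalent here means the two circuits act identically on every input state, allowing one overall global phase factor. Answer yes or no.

No: there is an input state on which the two circuits produce genuinely different outputs (not merely differing by a phase).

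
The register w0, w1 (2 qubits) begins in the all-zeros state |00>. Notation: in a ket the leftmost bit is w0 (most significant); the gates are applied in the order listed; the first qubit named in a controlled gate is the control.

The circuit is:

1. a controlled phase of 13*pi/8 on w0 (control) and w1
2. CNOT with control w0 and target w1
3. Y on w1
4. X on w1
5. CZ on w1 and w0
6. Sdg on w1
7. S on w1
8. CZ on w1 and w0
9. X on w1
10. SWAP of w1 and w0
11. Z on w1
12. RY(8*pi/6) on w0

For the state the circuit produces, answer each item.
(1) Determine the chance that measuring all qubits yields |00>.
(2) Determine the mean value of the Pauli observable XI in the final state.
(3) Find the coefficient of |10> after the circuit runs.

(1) The probability of measuring |00> is 3/4. Key observation: the block from step 4 through step 9 cancels to the identity and can be dropped.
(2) The observable XI averages to sqrt(3)/2.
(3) |10> carries amplitude -I/2 in the final state.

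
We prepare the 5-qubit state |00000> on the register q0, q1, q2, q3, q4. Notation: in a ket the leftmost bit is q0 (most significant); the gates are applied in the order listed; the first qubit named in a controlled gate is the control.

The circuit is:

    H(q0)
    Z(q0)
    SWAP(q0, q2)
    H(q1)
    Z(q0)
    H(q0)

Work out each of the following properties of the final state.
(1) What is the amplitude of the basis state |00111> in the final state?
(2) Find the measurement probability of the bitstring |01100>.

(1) The final state's coefficient on |00111> equals 0.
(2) A full measurement returns |01100> with probability 1/8.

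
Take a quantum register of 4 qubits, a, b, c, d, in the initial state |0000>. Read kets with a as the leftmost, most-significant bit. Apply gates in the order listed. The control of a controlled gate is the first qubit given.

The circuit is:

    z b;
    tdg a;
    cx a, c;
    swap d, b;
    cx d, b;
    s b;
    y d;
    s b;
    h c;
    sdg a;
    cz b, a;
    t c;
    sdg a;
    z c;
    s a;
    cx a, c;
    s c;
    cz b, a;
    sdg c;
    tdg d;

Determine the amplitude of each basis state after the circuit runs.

The final amplitudes are sqrt(2)*exp(I*pi/4)/2 on |0001>, -sqrt(2)*I/2 on |0011>, and 0 on every other basis state.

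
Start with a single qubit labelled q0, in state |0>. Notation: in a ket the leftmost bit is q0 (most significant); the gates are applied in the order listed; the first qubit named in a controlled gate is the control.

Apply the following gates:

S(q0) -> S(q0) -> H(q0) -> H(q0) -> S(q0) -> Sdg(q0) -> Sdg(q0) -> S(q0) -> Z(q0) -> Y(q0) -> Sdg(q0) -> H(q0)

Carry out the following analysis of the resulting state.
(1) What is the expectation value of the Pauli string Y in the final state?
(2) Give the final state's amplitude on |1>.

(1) The expectation value of Y is 0.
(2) The amplitude on |1> is -sqrt(2)/2.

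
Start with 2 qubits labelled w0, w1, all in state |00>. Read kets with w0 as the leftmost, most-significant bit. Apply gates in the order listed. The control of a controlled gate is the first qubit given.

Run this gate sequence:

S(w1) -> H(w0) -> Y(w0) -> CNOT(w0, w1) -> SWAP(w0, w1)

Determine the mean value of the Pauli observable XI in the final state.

In the final state, XI has expectation 0.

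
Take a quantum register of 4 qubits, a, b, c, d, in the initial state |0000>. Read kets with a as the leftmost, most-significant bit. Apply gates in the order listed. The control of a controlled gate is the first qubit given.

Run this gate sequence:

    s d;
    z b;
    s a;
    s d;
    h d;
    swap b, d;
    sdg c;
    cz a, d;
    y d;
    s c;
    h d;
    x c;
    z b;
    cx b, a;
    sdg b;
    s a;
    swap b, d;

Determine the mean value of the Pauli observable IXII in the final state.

The expectation value of IXII is -1.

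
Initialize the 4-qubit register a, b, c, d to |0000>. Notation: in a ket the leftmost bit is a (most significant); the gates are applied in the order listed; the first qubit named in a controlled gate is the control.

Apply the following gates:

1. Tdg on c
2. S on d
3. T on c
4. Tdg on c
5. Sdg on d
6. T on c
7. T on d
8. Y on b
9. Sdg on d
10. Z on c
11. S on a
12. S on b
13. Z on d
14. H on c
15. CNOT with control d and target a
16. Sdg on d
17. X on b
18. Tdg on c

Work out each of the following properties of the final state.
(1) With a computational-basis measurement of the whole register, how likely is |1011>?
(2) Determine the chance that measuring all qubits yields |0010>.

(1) The probability of measuring |1011> is 0. Key observation: gates 1-6 undo each other exactly, leaving only the rest of the circuit to track.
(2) A full measurement returns |0010> with probability 1/2.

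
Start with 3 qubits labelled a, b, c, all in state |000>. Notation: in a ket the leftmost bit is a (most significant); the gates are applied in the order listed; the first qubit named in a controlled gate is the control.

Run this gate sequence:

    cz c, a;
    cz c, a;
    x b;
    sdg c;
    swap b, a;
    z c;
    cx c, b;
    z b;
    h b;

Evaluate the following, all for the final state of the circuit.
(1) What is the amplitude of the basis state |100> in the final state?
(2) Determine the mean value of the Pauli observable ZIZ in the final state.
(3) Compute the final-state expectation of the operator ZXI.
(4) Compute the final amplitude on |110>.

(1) The amplitude on |100> is sqrt(2)/2. Key observation: gates 1-2 undo each other exactly, leaving only the rest of the circuit to track.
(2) The expectation value of ZIZ is -1.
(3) The observable ZXI averages to -1.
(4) The final state's coefficient on |110> equals sqrt(2)/2.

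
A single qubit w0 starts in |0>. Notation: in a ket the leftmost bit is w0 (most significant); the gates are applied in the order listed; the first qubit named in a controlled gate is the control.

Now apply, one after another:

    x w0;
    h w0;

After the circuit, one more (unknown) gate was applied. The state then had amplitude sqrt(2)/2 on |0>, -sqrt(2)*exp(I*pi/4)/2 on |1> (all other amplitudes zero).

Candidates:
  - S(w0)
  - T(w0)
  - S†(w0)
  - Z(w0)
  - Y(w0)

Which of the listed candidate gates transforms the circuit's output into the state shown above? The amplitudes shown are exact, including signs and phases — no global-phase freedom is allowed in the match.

The applied gate was T(w0).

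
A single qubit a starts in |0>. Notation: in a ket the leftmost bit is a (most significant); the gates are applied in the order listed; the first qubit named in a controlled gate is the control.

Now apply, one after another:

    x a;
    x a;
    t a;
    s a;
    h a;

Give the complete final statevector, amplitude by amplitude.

After the circuit, the state carries amplitude sqrt(2)/2 on |0>, sqrt(2)/2 on |1>. Key observation: gates 1-2 undo each other exactly, leaving only the rest of the circuit to track.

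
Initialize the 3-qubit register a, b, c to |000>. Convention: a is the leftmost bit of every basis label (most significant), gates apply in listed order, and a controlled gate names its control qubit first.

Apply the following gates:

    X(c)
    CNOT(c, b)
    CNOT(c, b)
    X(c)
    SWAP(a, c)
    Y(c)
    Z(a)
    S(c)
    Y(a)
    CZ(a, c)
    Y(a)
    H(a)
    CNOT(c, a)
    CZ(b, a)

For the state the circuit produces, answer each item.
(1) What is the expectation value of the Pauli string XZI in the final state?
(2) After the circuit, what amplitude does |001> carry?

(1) The observable XZI averages to 1. Key observation: the block from step 1 through step 4 cancels to the identity and can be dropped.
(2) |001> carries amplitude sqrt(2)/2 in the final state.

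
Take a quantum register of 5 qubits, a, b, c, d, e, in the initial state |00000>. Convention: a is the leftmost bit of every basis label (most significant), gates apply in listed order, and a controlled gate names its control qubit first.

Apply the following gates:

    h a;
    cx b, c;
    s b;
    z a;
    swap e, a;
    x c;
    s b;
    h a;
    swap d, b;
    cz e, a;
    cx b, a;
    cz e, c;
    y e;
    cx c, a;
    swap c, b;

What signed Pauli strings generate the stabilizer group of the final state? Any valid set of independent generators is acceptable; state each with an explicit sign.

One valid set of independent stabilizer generators is -XIIIZ, +ZIIIX, -IZIII, +IIZII, +IIIZI (any independent generating set of the same group is equally correct).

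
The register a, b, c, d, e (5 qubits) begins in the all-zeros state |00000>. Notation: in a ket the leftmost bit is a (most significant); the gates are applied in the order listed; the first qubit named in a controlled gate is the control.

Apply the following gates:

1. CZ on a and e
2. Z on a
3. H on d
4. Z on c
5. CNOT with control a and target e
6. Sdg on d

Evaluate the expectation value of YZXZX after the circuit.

In the final state, YZXZX has expectation 0.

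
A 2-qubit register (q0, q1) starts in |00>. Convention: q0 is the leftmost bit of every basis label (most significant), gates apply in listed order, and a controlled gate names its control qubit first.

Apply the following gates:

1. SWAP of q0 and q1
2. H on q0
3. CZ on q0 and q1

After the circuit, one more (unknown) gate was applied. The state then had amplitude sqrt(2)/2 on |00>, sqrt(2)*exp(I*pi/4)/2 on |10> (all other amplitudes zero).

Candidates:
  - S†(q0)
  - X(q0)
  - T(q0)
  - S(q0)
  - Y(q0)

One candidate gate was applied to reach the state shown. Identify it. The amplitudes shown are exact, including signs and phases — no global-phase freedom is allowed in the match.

The applied gate was T(q0).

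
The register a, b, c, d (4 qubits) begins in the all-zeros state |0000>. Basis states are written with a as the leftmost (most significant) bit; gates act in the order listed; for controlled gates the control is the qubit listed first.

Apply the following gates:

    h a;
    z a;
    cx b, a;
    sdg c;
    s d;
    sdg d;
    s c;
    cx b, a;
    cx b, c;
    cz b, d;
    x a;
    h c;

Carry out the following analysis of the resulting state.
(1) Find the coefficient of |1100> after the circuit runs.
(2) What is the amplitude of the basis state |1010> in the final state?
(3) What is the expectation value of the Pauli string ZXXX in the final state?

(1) The final state's coefficient on |1100> equals 0.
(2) |1010> carries amplitude 1/2 in the final state.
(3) In the final state, ZXXX has expectation 0.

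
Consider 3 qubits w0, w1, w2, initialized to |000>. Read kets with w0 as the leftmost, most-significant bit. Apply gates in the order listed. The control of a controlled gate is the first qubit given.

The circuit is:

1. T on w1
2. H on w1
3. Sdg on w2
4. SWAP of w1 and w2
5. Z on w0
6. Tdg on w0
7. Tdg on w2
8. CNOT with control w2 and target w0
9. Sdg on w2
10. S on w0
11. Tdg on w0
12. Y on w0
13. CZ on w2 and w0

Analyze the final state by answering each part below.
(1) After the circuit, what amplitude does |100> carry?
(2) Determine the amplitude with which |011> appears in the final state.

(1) The amplitude on |100> is sqrt(2)*I/2.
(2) The amplitude on |011> is 0.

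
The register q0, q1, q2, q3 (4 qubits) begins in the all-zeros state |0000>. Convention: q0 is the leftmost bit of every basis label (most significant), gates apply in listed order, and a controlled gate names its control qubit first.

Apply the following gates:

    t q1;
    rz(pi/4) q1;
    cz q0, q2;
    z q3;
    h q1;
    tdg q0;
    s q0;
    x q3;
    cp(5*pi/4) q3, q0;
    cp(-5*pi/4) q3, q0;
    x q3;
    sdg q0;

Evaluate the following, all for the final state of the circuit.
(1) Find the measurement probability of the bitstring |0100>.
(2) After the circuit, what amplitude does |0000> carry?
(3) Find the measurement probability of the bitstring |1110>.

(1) The probability of measuring |0100> is 1/2. Key observation: gates 7-12 undo each other exactly, leaving only the rest of the circuit to track.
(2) |0000> carries amplitude -sqrt(2)*exp(7*I*pi/8)/2 in the final state.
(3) A full measurement returns |1110> with probability 0.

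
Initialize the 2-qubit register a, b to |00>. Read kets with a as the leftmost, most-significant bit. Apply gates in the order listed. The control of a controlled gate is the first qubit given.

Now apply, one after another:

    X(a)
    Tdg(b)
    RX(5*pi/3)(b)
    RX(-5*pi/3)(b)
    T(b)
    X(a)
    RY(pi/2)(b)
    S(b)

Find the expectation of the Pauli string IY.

In the final state, IY has expectation 1.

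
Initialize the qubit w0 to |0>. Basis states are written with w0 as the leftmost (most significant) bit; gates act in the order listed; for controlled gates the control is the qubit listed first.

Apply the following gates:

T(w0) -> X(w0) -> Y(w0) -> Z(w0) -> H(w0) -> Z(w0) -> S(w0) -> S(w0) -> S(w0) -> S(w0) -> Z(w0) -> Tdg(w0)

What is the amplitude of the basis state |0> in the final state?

|0> carries amplitude -sqrt(2)*I/2 in the final state. Key observation: steps 7-10 multiply out to the identity, so the circuit reduces to the remaining gates.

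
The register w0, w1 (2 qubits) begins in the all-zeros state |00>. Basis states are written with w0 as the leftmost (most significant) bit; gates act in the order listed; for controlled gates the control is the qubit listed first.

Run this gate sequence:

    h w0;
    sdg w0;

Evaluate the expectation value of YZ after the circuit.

The expectation value of YZ is -1.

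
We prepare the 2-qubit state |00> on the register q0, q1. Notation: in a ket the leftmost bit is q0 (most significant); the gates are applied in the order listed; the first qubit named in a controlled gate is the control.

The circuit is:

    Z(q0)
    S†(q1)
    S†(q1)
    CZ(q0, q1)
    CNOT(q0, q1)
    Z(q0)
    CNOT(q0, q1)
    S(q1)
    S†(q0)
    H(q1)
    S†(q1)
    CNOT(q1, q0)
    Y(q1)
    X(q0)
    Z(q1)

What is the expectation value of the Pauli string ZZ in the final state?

In the final state, ZZ has expectation 1.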